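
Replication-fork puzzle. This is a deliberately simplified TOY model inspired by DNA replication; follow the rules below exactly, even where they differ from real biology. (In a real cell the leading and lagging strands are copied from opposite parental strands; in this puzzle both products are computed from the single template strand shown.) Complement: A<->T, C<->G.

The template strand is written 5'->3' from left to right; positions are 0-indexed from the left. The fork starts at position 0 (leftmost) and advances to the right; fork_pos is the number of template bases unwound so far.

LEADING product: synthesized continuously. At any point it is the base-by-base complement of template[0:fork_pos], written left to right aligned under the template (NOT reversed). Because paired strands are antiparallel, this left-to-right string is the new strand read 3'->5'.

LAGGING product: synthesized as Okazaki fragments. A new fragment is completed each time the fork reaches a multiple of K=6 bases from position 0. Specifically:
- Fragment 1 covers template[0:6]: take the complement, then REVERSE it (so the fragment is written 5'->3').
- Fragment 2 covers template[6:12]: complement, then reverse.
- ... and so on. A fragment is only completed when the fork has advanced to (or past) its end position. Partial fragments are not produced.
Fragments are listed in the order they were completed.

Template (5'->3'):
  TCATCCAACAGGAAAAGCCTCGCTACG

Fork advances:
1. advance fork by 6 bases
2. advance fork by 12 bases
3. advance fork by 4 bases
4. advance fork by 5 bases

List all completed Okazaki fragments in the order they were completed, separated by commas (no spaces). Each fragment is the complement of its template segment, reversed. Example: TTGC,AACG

Step 1: advance 6 -> fork_pos = 0 + 6 = 6. Reached multiple(s) of 6: 6 -> fragment 1 completed (1 total).
Step 2: advance 12 -> fork_pos = 6 + 12 = 18. Reached multiple(s) of 6: 12, 18 -> fragments 2-3 completed (3 total).
Step 3: advance 4 -> fork_pos = 18 + 4 = 22. Next multiple of 6 is 24 (not reached); still 3 fragment(s).
Step 4: advance 5 -> fork_pos = 22 + 5 = 27. Reached multiple(s) of 6: 24 -> fragment 4 completed (4 total).
Final fork_pos = 27, so 4 fragment(s) are complete. Build each: template segment -> complement -> reverse.
Fragment 1: template[0:6] = TCATCC -> complement AGTAGG -> reversed GGATGA
Fragment 2: template[6:12] = AACAGG -> complement TTGTCC -> reversed CCTGTT
Fragment 3: template[12:18] = AAAAGC -> complement TTTTCG -> reversed GCTTTT
Fragment 4: template[18:24] = CTCGCT -> complement GAGCGA -> reversed AGCGAG

Answer: GGATGA,CCTGTT,GCTTTT,AGCGAG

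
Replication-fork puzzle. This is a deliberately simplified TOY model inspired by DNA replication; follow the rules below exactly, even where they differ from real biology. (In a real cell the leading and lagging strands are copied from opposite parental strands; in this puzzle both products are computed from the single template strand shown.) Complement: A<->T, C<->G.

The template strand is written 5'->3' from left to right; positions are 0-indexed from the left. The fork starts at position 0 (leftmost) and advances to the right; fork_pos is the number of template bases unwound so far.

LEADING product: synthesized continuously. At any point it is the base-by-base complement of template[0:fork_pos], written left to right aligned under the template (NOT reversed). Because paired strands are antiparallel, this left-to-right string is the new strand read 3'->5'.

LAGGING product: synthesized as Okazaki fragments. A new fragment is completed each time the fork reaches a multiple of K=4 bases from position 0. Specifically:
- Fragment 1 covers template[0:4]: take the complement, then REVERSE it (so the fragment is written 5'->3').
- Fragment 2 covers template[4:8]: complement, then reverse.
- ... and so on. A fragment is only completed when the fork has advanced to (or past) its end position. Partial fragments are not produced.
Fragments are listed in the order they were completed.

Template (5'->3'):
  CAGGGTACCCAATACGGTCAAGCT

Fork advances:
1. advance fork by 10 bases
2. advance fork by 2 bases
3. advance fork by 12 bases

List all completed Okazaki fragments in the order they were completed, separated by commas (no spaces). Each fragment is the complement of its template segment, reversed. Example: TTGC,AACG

Answer: CCTG,GTAC,TTGG,CGTA,TGAC,AGCT

Derivation:
Step 1: advance 10 -> fork_pos = 0 + 10 = 10. Reached multiple(s) of 4: 4, 8 -> fragments 1-2 completed (2 total).
Step 2: advance 2 -> fork_pos = 10 + 2 = 12. Reached multiple(s) of 4: 12 -> fragment 3 completed (3 total).
Step 3: advance 12 -> fork_pos = 12 + 12 = 24. Reached multiple(s) of 4: 16, 20, 24 -> fragments 4-6 completed (6 total).
Final fork_pos = 24, so 6 fragment(s) are complete. Build each: template segment -> complement -> reverse.
Fragment 1: template[0:4] = CAGG -> complement GTCC -> reversed CCTG
Fragment 2: template[4:8] = GTAC -> complement CATG -> reversed GTAC
Fragment 3: template[8:12] = CCAA -> complement GGTT -> reversed TTGG
Fragment 4: template[12:16] = TACG -> complement ATGC -> reversed CGTA
Fragment 5: template[16:20] = GTCA -> complement CAGT -> reversed TGAC
Fragment 6: template[20:24] = AGCT -> complement TCGA -> reversed AGCT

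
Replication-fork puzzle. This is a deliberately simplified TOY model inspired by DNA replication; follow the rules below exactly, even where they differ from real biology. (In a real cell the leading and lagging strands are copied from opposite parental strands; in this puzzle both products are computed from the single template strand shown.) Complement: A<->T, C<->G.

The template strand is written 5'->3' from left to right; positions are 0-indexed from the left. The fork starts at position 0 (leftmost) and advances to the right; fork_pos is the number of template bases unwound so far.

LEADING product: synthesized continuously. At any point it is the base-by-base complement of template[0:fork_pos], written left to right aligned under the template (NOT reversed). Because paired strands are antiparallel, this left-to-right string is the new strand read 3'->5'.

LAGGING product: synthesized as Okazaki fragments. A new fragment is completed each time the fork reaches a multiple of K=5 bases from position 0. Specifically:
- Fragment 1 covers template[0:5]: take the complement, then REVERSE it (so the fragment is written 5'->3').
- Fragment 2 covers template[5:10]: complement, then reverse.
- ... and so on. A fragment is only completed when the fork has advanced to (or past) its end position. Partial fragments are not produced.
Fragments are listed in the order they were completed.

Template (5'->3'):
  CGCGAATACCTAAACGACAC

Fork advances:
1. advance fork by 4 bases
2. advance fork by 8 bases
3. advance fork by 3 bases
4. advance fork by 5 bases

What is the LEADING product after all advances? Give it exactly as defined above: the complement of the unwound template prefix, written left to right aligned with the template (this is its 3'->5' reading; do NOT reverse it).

Step 1: advance 4 -> fork_pos = 0 + 4 = 4.
Step 2: advance 8 -> fork_pos = 4 + 8 = 12.
Step 3: advance 3 -> fork_pos = 12 + 3 = 15.
Step 4: advance 5 -> fork_pos = 15 + 5 = 20.
Unwound prefix: template[0:20] = CGCGAATACCTAAACGACAC
Complement it base by base (A<->T, C<->G), keeping left-to-right order:
  [0:5] CGCGA -> GCGCT
  [5:10] ATACC -> TATGG
  [10:15] TAAAC -> ATTTG
  [15:20] GACAC -> CTGTG
Concatenate: GCGCTTATGGATTTGCTGTG (length 20; written aligned with the template, i.e. 3'->5').

Answer: GCGCTTATGGATTTGCTGTG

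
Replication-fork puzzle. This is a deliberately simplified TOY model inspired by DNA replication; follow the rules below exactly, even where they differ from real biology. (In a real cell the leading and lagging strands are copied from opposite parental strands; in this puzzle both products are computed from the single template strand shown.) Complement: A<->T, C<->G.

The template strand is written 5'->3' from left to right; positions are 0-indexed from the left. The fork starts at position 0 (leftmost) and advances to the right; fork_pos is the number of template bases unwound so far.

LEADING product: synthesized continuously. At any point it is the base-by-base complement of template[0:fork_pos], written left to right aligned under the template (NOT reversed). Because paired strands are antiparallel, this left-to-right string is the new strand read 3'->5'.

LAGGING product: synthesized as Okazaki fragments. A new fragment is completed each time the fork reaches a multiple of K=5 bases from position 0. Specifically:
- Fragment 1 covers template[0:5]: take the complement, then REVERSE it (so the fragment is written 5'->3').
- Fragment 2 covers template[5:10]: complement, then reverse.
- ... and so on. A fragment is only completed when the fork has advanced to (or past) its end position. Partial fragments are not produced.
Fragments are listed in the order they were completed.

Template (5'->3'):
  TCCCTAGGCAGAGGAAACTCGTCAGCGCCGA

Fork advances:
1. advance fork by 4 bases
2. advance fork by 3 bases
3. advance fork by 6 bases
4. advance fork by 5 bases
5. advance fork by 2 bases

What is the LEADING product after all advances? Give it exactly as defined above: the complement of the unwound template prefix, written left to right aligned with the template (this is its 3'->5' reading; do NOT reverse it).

Step 1: advance 4 -> fork_pos = 0 + 4 = 4.
Step 2: advance 3 -> fork_pos = 4 + 3 = 7.
Step 3: advance 6 -> fork_pos = 7 + 6 = 13.
Step 4: advance 5 -> fork_pos = 13 + 5 = 18.
Step 5: advance 2 -> fork_pos = 18 + 2 = 20.
Unwound prefix: template[0:20] = TCCCTAGGCAGAGGAAACTC
Complement it base by base (A<->T, C<->G), keeping left-to-right order:
  [0:5] TCCCT -> AGGGA
  [5:10] AGGCA -> TCCGT
  [10:15] GAGGA -> CTCCT
  [15:20] AACTC -> TTGAG
Concatenate: AGGGATCCGTCTCCTTTGAG (length 20; written aligned with the template, i.e. 3'->5').

Answer: AGGGATCCGTCTCCTTTGAG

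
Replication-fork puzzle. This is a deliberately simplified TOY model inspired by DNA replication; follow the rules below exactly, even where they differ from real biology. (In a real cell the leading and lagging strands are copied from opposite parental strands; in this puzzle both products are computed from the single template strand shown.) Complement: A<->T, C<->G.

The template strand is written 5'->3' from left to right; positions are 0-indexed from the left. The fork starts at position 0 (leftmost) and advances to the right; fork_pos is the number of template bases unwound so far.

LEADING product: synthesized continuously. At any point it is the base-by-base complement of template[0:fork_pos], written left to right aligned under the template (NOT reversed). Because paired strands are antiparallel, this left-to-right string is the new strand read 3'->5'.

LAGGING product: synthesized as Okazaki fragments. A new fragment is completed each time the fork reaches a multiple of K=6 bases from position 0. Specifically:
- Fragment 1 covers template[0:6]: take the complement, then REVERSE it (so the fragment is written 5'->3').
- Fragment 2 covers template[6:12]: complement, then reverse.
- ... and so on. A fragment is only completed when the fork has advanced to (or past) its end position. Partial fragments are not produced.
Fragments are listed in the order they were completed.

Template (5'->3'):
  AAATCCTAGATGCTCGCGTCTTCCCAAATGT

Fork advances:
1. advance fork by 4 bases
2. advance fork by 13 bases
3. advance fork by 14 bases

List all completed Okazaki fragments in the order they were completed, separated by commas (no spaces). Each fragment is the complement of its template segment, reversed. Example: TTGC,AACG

Step 1: advance 4 -> fork_pos = 0 + 4 = 4. Next multiple of 6 is 6 (not reached); still 0 fragment(s).
Step 2: advance 13 -> fork_pos = 4 + 13 = 17. Reached multiple(s) of 6: 6, 12 -> fragments 1-2 completed (2 total).
Step 3: advance 14 -> fork_pos = 17 + 14 = 31. Reached multiple(s) of 6: 18, 24, 30 -> fragments 3-5 completed (5 total).
Final fork_pos = 31, so 5 fragment(s) are complete. Build each: template segment -> complement -> reverse.
Fragment 1: template[0:6] = AAATCC -> complement TTTAGG -> reversed GGATTT
Fragment 2: template[6:12] = TAGATG -> complement ATCTAC -> reversed CATCTA
Fragment 3: template[12:18] = CTCGCG -> complement GAGCGC -> reversed CGCGAG
Fragment 4: template[18:24] = TCTTCC -> complement AGAAGG -> reversed GGAAGA
Fragment 5: template[24:30] = CAAATG -> complement GTTTAC -> reversed CATTTG

Answer: GGATTT,CATCTA,CGCGAG,GGAAGA,CATTTG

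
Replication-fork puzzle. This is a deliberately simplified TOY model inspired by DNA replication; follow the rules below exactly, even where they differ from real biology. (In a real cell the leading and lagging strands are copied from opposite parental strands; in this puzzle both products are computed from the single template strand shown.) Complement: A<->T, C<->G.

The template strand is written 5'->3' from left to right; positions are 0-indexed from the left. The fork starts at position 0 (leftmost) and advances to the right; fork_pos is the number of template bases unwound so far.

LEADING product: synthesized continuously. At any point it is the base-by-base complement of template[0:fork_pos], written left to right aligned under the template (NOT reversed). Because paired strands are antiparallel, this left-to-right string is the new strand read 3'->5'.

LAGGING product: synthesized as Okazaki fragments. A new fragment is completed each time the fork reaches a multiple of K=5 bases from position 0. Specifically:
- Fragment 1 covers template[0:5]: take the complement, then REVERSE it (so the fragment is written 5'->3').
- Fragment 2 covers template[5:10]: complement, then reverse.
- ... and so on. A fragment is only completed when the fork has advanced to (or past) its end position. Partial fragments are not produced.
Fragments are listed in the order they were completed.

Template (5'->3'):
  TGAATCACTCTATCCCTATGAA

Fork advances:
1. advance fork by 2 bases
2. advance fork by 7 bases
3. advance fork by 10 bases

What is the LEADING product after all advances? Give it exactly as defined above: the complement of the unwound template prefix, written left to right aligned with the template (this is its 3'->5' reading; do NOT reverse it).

Answer: ACTTAGTGAGATAGGGATA

Derivation:
Step 1: advance 2 -> fork_pos = 0 + 2 = 2.
Step 2: advance 7 -> fork_pos = 2 + 7 = 9.
Step 3: advance 10 -> fork_pos = 9 + 10 = 19.
Unwound prefix: template[0:19] = TGAATCACTCTATCCCTAT
Complement it base by base (A<->T, C<->G), keeping left-to-right order:
  [0:5] TGAAT -> ACTTA
  [5:10] CACTC -> GTGAG
  [10:15] TATCC -> ATAGG
  [15:19] CTAT -> GATA
Concatenate: ACTTAGTGAGATAGGGATA (length 19; written aligned with the template, i.e. 3'->5').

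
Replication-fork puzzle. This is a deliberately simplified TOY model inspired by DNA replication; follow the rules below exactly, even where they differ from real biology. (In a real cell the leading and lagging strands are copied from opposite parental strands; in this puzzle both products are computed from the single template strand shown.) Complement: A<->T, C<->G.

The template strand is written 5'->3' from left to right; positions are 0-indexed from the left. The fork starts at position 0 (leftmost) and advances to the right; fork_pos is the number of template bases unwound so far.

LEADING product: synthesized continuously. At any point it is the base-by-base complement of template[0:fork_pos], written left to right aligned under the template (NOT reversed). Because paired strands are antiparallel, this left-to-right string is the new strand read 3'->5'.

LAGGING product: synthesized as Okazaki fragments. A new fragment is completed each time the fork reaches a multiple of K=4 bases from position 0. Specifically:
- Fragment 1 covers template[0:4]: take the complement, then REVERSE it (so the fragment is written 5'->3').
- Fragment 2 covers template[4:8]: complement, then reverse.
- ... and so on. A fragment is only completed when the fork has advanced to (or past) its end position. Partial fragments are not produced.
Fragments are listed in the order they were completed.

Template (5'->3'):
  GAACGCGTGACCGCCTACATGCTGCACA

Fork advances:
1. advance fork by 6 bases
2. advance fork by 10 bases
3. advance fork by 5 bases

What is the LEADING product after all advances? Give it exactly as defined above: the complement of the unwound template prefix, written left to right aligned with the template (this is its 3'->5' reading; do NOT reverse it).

Answer: CTTGCGCACTGGCGGATGTAC

Derivation:
Step 1: advance 6 -> fork_pos = 0 + 6 = 6.
Step 2: advance 10 -> fork_pos = 6 + 10 = 16.
Step 3: advance 5 -> fork_pos = 16 + 5 = 21.
Unwound prefix: template[0:21] = GAACGCGTGACCGCCTACATG
Complement it base by base (A<->T, C<->G), keeping left-to-right order:
  [0:5] GAACG -> CTTGC
  [5:10] CGTGA -> GCACT
  [10:15] CCGCC -> GGCGG
  [15:20] TACAT -> ATGTA
  [20:21] G -> C
Concatenate: CTTGCGCACTGGCGGATGTAC (length 21; written aligned with the template, i.e. 3'->5').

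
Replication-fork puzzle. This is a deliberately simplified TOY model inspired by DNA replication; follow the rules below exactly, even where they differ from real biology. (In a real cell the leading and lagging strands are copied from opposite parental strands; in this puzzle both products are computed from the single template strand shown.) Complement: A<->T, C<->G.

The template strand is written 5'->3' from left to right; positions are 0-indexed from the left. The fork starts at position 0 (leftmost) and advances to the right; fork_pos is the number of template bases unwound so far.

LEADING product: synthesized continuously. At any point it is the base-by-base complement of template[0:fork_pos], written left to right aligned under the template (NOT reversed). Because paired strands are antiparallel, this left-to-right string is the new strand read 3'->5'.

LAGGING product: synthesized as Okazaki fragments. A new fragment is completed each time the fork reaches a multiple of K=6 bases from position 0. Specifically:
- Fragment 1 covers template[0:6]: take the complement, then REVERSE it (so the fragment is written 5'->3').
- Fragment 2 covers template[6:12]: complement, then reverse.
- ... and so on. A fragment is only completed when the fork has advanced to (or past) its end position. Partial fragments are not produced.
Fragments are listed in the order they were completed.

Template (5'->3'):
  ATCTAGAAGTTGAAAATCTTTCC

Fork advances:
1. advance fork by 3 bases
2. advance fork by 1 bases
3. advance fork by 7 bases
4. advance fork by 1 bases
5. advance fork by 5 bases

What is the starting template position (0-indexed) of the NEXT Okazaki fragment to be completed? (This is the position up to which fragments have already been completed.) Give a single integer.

Answer: 12

Derivation:
Step 1: advance 3 -> fork_pos = 0 + 3 = 3. Next multiple of 6 is 6 (not reached); still 0 fragment(s).
Step 2: advance 1 -> fork_pos = 3 + 1 = 4. Next multiple of 6 is 6 (not reached); still 0 fragment(s).
Step 3: advance 7 -> fork_pos = 4 + 7 = 11. Reached multiple(s) of 6: 6 -> fragment 1 completed (1 total).
Step 4: advance 1 -> fork_pos = 11 + 1 = 12. Reached multiple(s) of 6: 12 -> fragment 2 completed (2 total).
Step 5: advance 5 -> fork_pos = 12 + 5 = 17. Next multiple of 6 is 18 (not reached); still 2 fragment(s).
2 fragment(s) completed, covering template[0:12] (2 x 6 = 12). The next fragment, fragment 3, covers template[12:18], so it starts at position 12.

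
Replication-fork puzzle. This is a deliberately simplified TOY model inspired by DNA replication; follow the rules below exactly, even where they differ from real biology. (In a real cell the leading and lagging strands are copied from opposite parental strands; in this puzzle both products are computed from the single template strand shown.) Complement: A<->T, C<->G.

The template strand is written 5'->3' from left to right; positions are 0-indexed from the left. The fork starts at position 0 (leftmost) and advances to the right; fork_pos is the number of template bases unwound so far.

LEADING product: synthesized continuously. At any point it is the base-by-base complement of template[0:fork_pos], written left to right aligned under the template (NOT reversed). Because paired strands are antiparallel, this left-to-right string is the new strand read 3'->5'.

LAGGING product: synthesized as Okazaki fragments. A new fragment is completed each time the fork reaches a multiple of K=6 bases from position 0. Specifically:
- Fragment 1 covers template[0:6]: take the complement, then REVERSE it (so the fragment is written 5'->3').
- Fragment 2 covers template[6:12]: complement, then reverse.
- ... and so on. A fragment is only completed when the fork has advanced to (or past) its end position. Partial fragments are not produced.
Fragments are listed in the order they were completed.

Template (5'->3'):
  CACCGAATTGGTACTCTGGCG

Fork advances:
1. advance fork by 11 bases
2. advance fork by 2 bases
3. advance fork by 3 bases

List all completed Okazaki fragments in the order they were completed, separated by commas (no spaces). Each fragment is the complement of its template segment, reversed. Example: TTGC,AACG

Step 1: advance 11 -> fork_pos = 0 + 11 = 11. Reached multiple(s) of 6: 6 -> fragment 1 completed (1 total).
Step 2: advance 2 -> fork_pos = 11 + 2 = 13. Reached multiple(s) of 6: 12 -> fragment 2 completed (2 total).
Step 3: advance 3 -> fork_pos = 13 + 3 = 16. Next multiple of 6 is 18 (not reached); still 2 fragment(s).
Final fork_pos = 16, so 2 fragment(s) are complete. Build each: template segment -> complement -> reverse.
Fragment 1: template[0:6] = CACCGA -> complement GTGGCT -> reversed TCGGTG
Fragment 2: template[6:12] = ATTGGT -> complement TAACCA -> reversed ACCAAT

Answer: TCGGTG,ACCAAT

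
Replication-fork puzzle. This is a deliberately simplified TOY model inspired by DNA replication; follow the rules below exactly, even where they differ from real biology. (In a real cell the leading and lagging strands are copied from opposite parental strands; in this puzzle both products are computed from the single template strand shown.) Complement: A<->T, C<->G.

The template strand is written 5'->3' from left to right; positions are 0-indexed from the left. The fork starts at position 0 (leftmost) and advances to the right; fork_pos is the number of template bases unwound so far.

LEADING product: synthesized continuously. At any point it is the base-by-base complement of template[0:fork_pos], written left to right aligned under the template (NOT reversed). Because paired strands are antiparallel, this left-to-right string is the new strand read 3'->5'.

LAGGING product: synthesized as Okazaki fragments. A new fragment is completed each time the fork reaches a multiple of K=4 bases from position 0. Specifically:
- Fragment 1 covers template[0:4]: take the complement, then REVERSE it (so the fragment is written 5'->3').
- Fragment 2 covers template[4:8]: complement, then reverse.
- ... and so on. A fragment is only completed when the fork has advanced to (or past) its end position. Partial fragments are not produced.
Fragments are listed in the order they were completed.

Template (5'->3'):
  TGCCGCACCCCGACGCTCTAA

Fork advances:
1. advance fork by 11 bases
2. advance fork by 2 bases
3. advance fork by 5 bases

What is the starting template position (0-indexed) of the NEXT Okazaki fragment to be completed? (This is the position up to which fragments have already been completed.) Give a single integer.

Step 1: advance 11 -> fork_pos = 0 + 11 = 11. Reached multiple(s) of 4: 4, 8 -> fragments 1-2 completed (2 total).
Step 2: advance 2 -> fork_pos = 11 + 2 = 13. Reached multiple(s) of 4: 12 -> fragment 3 completed (3 total).
Step 3: advance 5 -> fork_pos = 13 + 5 = 18. Reached multiple(s) of 4: 16 -> fragment 4 completed (4 total).
4 fragment(s) completed, covering template[0:16] (4 x 4 = 16). The next fragment, fragment 5, covers template[16:20], so it starts at position 16.

Answer: 16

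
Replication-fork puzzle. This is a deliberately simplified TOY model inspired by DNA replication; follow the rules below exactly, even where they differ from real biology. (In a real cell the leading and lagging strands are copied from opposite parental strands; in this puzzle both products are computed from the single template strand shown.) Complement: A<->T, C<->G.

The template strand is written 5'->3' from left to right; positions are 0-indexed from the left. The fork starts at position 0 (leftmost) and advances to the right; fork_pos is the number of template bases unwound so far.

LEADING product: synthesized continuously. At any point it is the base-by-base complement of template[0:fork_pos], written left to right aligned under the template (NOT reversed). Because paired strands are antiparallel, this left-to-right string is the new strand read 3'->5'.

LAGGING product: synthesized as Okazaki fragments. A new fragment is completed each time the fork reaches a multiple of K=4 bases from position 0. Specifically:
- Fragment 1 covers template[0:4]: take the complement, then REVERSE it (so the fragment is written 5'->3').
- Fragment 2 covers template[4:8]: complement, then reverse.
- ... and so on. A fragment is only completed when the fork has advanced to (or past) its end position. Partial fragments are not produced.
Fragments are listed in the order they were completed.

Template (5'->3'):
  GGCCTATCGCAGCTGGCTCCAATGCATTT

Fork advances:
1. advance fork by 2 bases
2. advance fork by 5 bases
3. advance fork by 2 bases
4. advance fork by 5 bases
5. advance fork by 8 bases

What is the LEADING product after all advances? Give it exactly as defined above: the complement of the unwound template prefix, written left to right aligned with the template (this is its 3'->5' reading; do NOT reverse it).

Step 1: advance 2 -> fork_pos = 0 + 2 = 2.
Step 2: advance 5 -> fork_pos = 2 + 5 = 7.
Step 3: advance 2 -> fork_pos = 7 + 2 = 9.
Step 4: advance 5 -> fork_pos = 9 + 5 = 14.
Step 5: advance 8 -> fork_pos = 14 + 8 = 22.
Unwound prefix: template[0:22] = GGCCTATCGCAGCTGGCTCCAA
Complement it base by base (A<->T, C<->G), keeping left-to-right order:
  [0:5] GGCCT -> CCGGA
  [5:10] ATCGC -> TAGCG
  [10:15] AGCTG -> TCGAC
  [15:20] GCTCC -> CGAGG
  [20:22] AA -> TT
Concatenate: CCGGATAGCGTCGACCGAGGTT (length 22; written aligned with the template, i.e. 3'->5').

Answer: CCGGATAGCGTCGACCGAGGTT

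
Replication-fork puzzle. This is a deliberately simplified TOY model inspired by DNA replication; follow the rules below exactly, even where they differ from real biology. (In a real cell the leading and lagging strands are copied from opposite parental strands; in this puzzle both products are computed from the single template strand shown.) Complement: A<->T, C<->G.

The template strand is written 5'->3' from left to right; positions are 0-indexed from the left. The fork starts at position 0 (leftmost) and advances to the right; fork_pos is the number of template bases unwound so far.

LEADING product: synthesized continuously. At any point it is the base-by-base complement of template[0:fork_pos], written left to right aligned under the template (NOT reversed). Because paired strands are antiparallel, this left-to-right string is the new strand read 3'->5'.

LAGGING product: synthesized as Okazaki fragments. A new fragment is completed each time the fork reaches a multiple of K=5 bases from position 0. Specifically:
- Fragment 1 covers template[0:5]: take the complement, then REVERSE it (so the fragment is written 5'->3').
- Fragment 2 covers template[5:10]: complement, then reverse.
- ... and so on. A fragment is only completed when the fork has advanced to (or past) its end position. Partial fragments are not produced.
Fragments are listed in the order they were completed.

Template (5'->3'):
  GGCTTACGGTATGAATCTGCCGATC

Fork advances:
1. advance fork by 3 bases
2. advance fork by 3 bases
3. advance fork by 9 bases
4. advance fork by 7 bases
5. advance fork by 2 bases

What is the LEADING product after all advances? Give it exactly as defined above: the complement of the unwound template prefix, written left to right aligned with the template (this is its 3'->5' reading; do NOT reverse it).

Step 1: advance 3 -> fork_pos = 0 + 3 = 3.
Step 2: advance 3 -> fork_pos = 3 + 3 = 6.
Step 3: advance 9 -> fork_pos = 6 + 9 = 15.
Step 4: advance 7 -> fork_pos = 15 + 7 = 22.
Step 5: advance 2 -> fork_pos = 22 + 2 = 24.
Unwound prefix: template[0:24] = GGCTTACGGTATGAATCTGCCGAT
Complement it base by base (A<->T, C<->G), keeping left-to-right order:
  [0:5] GGCTT -> CCGAA
  [5:10] ACGGT -> TGCCA
  [10:15] ATGAA -> TACTT
  [15:20] TCTGC -> AGACG
  [20:24] CGAT -> GCTA
Concatenate: CCGAATGCCATACTTAGACGGCTA (length 24; written aligned with the template, i.e. 3'->5').

Answer: CCGAATGCCATACTTAGACGGCTA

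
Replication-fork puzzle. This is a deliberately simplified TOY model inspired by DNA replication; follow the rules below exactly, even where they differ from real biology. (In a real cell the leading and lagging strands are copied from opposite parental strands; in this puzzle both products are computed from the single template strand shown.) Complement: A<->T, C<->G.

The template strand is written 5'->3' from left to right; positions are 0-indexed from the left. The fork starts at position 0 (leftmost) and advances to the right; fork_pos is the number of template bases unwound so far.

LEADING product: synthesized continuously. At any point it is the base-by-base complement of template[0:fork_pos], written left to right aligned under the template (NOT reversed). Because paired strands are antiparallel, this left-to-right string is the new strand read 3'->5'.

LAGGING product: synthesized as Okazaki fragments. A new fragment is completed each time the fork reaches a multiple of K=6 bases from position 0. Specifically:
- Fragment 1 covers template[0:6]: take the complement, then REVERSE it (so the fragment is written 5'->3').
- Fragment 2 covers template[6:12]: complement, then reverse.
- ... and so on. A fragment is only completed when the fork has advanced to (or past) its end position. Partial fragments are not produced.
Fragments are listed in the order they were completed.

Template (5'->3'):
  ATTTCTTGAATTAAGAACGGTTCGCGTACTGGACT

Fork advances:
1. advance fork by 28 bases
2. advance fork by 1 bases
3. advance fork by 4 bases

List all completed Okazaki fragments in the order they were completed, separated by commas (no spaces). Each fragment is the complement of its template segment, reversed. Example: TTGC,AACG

Answer: AGAAAT,AATTCA,GTTCTT,CGAACC,AGTACG

Derivation:
Step 1: advance 28 -> fork_pos = 0 + 28 = 28. Reached multiple(s) of 6: 6, 12, 18, 24 -> fragments 1-4 completed (4 total).
Step 2: advance 1 -> fork_pos = 28 + 1 = 29. Next multiple of 6 is 30 (not reached); still 4 fragment(s).
Step 3: advance 4 -> fork_pos = 29 + 4 = 33. Reached multiple(s) of 6: 30 -> fragment 5 completed (5 total).
Final fork_pos = 33, so 5 fragment(s) are complete. Build each: template segment -> complement -> reverse.
Fragment 1: template[0:6] = ATTTCT -> complement TAAAGA -> reversed AGAAAT
Fragment 2: template[6:12] = TGAATT -> complement ACTTAA -> reversed AATTCA
Fragment 3: template[12:18] = AAGAAC -> complement TTCTTG -> reversed GTTCTT
Fragment 4: template[18:24] = GGTTCG -> complement CCAAGC -> reversed CGAACC
Fragment 5: template[24:30] = CGTACT -> complement GCATGA -> reversed AGTACG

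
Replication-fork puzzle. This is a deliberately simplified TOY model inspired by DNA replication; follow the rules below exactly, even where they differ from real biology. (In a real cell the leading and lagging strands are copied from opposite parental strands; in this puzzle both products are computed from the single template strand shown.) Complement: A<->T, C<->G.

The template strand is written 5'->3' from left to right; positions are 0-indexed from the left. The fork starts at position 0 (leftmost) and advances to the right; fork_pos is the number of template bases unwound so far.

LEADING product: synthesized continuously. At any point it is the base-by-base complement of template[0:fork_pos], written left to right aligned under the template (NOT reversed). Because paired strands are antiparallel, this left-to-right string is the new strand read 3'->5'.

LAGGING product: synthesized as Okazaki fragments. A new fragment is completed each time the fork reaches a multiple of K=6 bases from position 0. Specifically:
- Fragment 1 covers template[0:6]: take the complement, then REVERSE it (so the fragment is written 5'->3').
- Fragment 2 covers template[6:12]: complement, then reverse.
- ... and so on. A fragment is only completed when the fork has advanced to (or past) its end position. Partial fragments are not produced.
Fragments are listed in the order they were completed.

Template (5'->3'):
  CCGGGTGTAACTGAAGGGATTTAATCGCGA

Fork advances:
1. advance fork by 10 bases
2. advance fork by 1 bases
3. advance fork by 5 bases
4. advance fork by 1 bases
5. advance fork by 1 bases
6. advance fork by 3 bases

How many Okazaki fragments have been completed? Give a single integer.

Answer: 3

Derivation:
Step 1: advance 10 -> fork_pos = 0 + 10 = 10. Reached multiple(s) of 6: 6 -> fragment 1 completed (1 total).
Step 2: advance 1 -> fork_pos = 10 + 1 = 11. Next multiple of 6 is 12 (not reached); still 1 fragment(s).
Step 3: advance 5 -> fork_pos = 11 + 5 = 16. Reached multiple(s) of 6: 12 -> fragment 2 completed (2 total).
Step 4: advance 1 -> fork_pos = 16 + 1 = 17. Next multiple of 6 is 18 (not reached); still 2 fragment(s).
Step 5: advance 1 -> fork_pos = 17 + 1 = 18. Reached multiple(s) of 6: 18 -> fragment 3 completed (3 total).
Step 6: advance 3 -> fork_pos = 18 + 3 = 21. Next multiple of 6 is 24 (not reached); still 3 fragment(s).
Check: final fork_pos = 21; the multiples of 6 that are <= 21 are 6..18 -> 21 // 6 = 3 completed fragment(s).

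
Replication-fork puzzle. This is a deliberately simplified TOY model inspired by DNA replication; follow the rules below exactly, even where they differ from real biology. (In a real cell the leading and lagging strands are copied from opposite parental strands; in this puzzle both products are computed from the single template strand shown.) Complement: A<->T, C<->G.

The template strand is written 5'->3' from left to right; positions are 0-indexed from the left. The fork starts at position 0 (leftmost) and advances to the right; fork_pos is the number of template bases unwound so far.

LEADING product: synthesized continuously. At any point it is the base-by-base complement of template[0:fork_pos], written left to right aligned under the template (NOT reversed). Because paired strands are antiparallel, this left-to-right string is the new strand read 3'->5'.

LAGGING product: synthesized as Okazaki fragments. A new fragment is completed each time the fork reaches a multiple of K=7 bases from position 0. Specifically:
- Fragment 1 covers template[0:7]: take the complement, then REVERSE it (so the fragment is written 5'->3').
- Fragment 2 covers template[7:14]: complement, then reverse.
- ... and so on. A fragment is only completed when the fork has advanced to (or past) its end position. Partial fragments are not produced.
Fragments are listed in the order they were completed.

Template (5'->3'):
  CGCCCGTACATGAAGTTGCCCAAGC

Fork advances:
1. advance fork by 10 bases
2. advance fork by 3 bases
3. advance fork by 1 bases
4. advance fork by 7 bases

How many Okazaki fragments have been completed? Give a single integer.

Step 1: advance 10 -> fork_pos = 0 + 10 = 10. Reached multiple(s) of 7: 7 -> fragment 1 completed (1 total).
Step 2: advance 3 -> fork_pos = 10 + 3 = 13. Next multiple of 7 is 14 (not reached); still 1 fragment(s).
Step 3: advance 1 -> fork_pos = 13 + 1 = 14. Reached multiple(s) of 7: 14 -> fragment 2 completed (2 total).
Step 4: advance 7 -> fork_pos = 14 + 7 = 21. Reached multiple(s) of 7: 21 -> fragment 3 completed (3 total).
Check: final fork_pos = 21; the multiples of 7 that are <= 21 are 7..21 -> 21 // 7 = 3 completed fragment(s).

Answer: 3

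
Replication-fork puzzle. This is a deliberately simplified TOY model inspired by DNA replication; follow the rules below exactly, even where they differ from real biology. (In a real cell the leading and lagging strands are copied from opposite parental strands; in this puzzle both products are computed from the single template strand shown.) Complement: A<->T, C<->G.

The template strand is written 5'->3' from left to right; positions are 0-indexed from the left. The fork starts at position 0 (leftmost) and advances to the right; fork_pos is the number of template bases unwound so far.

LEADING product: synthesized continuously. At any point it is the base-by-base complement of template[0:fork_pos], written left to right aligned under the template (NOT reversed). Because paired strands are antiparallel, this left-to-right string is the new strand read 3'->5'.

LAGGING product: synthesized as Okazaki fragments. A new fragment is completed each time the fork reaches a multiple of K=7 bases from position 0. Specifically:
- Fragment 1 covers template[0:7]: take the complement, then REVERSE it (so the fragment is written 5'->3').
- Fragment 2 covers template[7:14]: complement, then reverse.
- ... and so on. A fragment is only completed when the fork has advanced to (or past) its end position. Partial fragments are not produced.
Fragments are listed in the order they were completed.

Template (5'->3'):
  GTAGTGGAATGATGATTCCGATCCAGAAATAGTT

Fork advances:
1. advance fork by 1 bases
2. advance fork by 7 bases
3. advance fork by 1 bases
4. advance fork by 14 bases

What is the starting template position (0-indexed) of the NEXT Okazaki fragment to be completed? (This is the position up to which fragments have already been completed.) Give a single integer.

Step 1: advance 1 -> fork_pos = 0 + 1 = 1. Next multiple of 7 is 7 (not reached); still 0 fragment(s).
Step 2: advance 7 -> fork_pos = 1 + 7 = 8. Reached multiple(s) of 7: 7 -> fragment 1 completed (1 total).
Step 3: advance 1 -> fork_pos = 8 + 1 = 9. Next multiple of 7 is 14 (not reached); still 1 fragment(s).
Step 4: advance 14 -> fork_pos = 9 + 14 = 23. Reached multiple(s) of 7: 14, 21 -> fragments 2-3 completed (3 total).
3 fragment(s) completed, covering template[0:21] (3 x 7 = 21). The next fragment, fragment 4, covers template[21:28], so it starts at position 21.

Answer: 21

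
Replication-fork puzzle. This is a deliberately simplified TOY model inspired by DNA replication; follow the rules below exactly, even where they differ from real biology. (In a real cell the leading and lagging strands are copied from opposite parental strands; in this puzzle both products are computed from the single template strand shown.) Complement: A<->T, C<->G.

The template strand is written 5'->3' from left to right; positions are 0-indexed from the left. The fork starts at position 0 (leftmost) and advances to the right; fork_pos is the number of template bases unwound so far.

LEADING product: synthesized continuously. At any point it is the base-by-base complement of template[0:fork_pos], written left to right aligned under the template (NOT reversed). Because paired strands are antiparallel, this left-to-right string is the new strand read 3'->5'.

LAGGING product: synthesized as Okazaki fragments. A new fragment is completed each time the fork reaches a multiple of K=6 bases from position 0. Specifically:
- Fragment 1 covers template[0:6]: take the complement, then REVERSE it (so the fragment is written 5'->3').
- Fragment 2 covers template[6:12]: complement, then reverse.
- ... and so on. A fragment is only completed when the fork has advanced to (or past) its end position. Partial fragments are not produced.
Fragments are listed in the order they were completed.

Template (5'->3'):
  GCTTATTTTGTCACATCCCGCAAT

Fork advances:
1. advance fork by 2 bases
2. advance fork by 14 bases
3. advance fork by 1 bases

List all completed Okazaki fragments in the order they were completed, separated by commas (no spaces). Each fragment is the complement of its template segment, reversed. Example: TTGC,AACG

Step 1: advance 2 -> fork_pos = 0 + 2 = 2. Next multiple of 6 is 6 (not reached); still 0 fragment(s).
Step 2: advance 14 -> fork_pos = 2 + 14 = 16. Reached multiple(s) of 6: 6, 12 -> fragments 1-2 completed (2 total).
Step 3: advance 1 -> fork_pos = 16 + 1 = 17. Next multiple of 6 is 18 (not reached); still 2 fragment(s).
Final fork_pos = 17, so 2 fragment(s) are complete. Build each: template segment -> complement -> reverse.
Fragment 1: template[0:6] = GCTTAT -> complement CGAATA -> reversed ATAAGC
Fragment 2: template[6:12] = TTTGTC -> complement AAACAG -> reversed GACAAA

Answer: ATAAGC,GACAAA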